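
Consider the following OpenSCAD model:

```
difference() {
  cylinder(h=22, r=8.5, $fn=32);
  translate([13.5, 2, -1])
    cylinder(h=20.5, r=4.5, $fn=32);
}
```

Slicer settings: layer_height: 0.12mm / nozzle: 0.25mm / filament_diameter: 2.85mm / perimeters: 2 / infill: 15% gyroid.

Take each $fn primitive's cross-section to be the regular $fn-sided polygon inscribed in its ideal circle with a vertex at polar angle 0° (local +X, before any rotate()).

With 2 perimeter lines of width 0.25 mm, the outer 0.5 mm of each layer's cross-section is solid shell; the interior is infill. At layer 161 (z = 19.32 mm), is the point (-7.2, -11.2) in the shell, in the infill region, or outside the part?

At z = 19.32 mm: the r=8.5 cylinder contributes a regular 32-gon of circumradius 8.5; the r=4.5 cylinder at (13.5, 2) contributes a regular 32-gon of circumradius 4.5; Subtracting the remaining from the first: starting from the r=8.5 cylinder, the r=4.5 cylinder at (13.5, 2) misses the remaining region (no effect) — 1 connected region. Overall, the cross-section is a single solid region. The nearest boundary edge runs (-3.25, -7.85)→(-4.72, -7.07); distance from the point to it = 4.82 mm. The point is not inside any of the regions above, so it lies outside the cross-section (4.82 mm from the nearest boundary).

outside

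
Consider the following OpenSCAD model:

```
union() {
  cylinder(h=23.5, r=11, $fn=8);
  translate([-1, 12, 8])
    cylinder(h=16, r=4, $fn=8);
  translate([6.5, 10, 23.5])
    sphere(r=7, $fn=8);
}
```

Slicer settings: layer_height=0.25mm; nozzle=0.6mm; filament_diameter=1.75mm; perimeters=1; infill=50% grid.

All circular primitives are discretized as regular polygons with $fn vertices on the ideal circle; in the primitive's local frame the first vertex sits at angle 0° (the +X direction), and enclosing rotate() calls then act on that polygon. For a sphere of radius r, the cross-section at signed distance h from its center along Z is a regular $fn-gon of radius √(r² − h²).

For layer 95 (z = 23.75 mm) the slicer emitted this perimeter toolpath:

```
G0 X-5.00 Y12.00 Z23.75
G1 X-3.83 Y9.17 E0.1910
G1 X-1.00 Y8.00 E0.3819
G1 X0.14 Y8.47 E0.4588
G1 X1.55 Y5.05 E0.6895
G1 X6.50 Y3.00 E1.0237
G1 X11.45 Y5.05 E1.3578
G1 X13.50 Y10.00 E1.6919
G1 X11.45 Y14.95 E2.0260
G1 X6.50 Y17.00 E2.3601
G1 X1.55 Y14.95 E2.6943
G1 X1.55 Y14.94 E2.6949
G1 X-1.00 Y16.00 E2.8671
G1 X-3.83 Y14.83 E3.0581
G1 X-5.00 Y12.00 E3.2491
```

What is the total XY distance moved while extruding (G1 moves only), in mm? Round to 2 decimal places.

52.10 mm

Sum the Euclidean lengths of each G1 segment: total = 52.10 mm.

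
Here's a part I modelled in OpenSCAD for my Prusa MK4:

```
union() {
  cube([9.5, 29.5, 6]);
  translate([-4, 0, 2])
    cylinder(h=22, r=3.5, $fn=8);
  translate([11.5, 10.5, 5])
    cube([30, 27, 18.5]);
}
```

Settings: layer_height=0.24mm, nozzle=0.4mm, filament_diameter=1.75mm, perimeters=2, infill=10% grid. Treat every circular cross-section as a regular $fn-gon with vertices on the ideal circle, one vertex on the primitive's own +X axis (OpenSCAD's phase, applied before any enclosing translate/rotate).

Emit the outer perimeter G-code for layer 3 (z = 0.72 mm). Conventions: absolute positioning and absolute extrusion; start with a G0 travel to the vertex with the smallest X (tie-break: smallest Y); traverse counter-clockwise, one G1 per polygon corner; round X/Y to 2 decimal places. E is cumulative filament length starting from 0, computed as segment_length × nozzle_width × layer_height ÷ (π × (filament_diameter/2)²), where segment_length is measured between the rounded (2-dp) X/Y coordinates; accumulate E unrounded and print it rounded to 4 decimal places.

At z = 0.72 mm: the 9.5×29.5 cube contributes its full rectangle; the cylinder at (-4, 0) does not reach this height (z outside [2, 24]); the cube at (11.5, 10.5) is not intersected at this z (z outside [5, 23.5]); Merging all regions: only the 9.5×29.5 cube is present, so the union is just that shape — 1 connected region. The outline is a single polygon with 4 vertices. Extrusion per mm of travel: 0.4 × 0.24 / (π × 0.875²) = 0.039912. Accumulating E over each segment gives final E = 3.1131.

G0 X0.00 Y0.00 Z0.72
G1 X9.50 Y0.00 E0.3792
G1 X9.50 Y29.50 E1.5566
G1 X0.00 Y29.50 E1.9357
G1 X0.00 Y0.00 E3.1131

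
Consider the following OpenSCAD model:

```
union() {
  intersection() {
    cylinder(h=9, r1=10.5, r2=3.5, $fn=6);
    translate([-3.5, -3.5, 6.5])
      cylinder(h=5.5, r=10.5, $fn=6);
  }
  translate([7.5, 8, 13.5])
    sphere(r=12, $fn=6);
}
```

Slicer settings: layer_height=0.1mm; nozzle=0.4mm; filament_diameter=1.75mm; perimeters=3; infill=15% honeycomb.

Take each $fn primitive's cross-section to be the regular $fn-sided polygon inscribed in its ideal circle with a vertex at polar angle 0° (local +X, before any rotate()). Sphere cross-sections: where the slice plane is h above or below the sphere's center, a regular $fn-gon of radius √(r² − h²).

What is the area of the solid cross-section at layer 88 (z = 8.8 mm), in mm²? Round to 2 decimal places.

At z = 8.8 mm: the cone: at t=0.978 of its height the radius interpolates to r₁+(r₂−r₁)t = 3.656, giving a regular 6-gon of that circumradius (area = (6/2)·3.656²·sin(360°/6) = 34.72 mm²); the r=10.5 cylinder at (-3.5, -3.5) gives a regular 6-gon of circumradius 10.5 (constant along its height) (area = (6/2)·10.500²·sin(360°/6) = 286.44 mm²); Taking the intersection: the cone lies inside the r=10.5 cylinder at (-3.5, -3.5), so it is kept whole — area = 34.72 mm²; the r=12 sphere at (7.5, 8) slices to a regular 6-gon of circumradius 11.041 (√(r²−h²) with h=4.7 from center) (area = (6/2)·11.041²·sin(360°/6) = 316.73 mm²); Combining (union): the regions partially overlap — summed areas 351.45 mm² minus the doubly-counted overlap 10.78 mm² gives 340.67 mm² — area = 340.67 mm². Overall, the cross-section is a single solid region. Net area = 340.67 mm².

340.67 mm²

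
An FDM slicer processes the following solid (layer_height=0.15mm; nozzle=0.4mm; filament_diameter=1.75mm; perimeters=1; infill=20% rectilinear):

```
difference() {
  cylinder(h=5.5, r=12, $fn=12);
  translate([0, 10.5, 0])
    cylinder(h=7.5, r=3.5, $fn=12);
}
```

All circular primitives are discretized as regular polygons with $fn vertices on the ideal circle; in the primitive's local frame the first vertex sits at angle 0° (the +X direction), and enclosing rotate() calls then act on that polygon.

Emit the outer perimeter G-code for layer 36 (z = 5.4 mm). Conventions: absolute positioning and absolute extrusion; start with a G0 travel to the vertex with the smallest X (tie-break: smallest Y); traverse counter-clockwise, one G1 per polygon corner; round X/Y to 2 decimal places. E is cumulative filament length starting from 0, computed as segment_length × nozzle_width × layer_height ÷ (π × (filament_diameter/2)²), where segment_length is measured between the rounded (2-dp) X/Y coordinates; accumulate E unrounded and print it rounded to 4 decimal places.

G0 X-12.00 Y0.00 Z5.40
G1 X-10.39 Y-6.00 E0.1550
G1 X-6.00 Y-10.39 E0.3098
G1 X0.00 Y-12.00 E0.4648
G1 X6.00 Y-10.39 E0.6198
G1 X10.39 Y-6.00 E0.7746
G1 X12.00 Y0.00 E0.9296
G1 X10.39 Y6.00 E1.0846
G1 X6.00 Y10.39 E1.2394
G1 X3.34 Y11.11 E1.3082
G1 X3.50 Y10.50 E1.3239
G1 X3.03 Y8.75 E1.3691
G1 X1.75 Y7.47 E1.4143
G1 X0.00 Y7.00 E1.4595
G1 X-1.75 Y7.47 E1.5047
G1 X-3.03 Y8.75 E1.5498
G1 X-3.50 Y10.50 E1.5950
G1 X-3.34 Y11.11 E1.6108
G1 X-6.00 Y10.39 E1.6795
G1 X-10.39 Y6.00 E1.8344
G1 X-12.00 Y0.00 E1.9893

At z = 5.4 mm: the r=12 cylinder gives a regular 12-gon of circumradius 12 (constant along its height); the r=3.5 cylinder at (0, 10.5) contributes a regular 12-gon of circumradius 3.5; After the difference (first − rest): starting from the r=12 cylinder, the r=3.5 cylinder at (0, 10.5) partially overlaps it — only the 25.50 mm² overlap (of its 36.75 mm²) is removed, clipping the outline — 1 connected region. The outline is a single polygon with 20 vertices. Extrusion per mm of travel: 0.4 × 0.15 / (π × 0.875²) = 0.024945. Accumulating E over each segment gives final E = 1.9893.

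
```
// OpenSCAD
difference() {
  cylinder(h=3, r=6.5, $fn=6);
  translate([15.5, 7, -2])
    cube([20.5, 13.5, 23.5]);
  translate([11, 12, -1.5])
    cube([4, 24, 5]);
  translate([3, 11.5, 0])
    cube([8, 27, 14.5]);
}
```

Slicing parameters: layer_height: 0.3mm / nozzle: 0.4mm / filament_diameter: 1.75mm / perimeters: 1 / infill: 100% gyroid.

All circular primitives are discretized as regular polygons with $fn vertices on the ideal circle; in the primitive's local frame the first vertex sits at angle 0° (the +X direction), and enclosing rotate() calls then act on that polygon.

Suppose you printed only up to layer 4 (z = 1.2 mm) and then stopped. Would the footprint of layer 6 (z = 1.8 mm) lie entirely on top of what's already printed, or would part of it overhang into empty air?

Compare the two slices. At z = 1.2: the cylinder: section is a regular 6-gon, circumradius r=6.5 (area = (6/2)·6.500²·sin(360°/6) = 109.77 mm²); the cube at (15.5, 7) (footprint 20.5×13.5) is included at this height (area 276.75 mm²); the cube at (11, 12) (footprint 4×24) is included at this height (area 96.00 mm²); the 8×27 cube at (3, 11.5) contributes its full rectangle (area 216.00 mm²); Taking the first minus the rest: starting from the r=6.5 cylinder (109.77 mm²), the 20.5×13.5 cube at (15.5, 7) misses the remaining region (no effect); the 4×24 cube at (11, 12) misses the remaining region (no effect); the 8×27 cube at (3, 11.5) misses the remaining region (no effect) — area = 109.77 mm². At z = 1.8: the r=6.5 cylinder contributes a regular 6-gon of circumradius 6.5 (area = (6/2)·6.500²·sin(360°/6) = 109.77 mm²); the cube at (15.5, 7) (footprint 20.5×13.5) is included at this height (area 276.75 mm²); the cube at (11, 12) (footprint 4×24) is included at this height (area 96.00 mm²); the cube at (3, 11.5) (footprint 8×27) is included at this height (area 216.00 mm²); Subtracting the remaining from the first: starting from the r=6.5 cylinder (109.77 mm²), the 20.5×13.5 cube at (15.5, 7) misses the remaining region (no effect); the 4×24 cube at (11, 12) misses the remaining region (no effect); the 8×27 cube at (3, 11.5) misses the remaining region (no effect) — area = 109.77 mm². Checking containment: the cross-section at z = 1.8 is a subset of the cross-section at z = 1.2.

entirely on top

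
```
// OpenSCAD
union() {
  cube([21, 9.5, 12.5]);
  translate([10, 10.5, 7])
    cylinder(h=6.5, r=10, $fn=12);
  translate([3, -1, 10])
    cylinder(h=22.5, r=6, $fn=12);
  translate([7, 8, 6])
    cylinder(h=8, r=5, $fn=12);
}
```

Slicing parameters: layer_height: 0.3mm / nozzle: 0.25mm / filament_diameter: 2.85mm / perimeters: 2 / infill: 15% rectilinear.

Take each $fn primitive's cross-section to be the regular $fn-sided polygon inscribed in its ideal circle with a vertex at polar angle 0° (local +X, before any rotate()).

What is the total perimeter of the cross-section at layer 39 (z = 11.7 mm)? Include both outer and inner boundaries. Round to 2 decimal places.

At z = 11.7 mm: the cube is present — its section is the full 21×9.5 rectangle (perimeter 61.00 mm); the cylinder at (10, 10.5): section is a regular 12-gon, circumradius r=10 (perimeter = 2·12·10.000·sin(180°/12) = 62.12 mm); the r=6 cylinder at (3, -1) gives a regular 12-gon of circumradius 6 (constant along its height) (perimeter = 2·12·6.000·sin(180°/12) = 37.27 mm); the cylinder at (7, 8): section is a regular 12-gon, circumradius r=5 (perimeter = 2·12·5.000·sin(180°/12) = 31.06 mm); Merging all regions: the regions partially overlap (shared area 240.20 mm²), so the edge portions inside another operand are dropped and the merged outline is re-measured after clipping — boundary = 87.62 mm. Overall, the cross-section is a single solid region. Total boundary length (outer) = 87.62 mm.

87.62 mm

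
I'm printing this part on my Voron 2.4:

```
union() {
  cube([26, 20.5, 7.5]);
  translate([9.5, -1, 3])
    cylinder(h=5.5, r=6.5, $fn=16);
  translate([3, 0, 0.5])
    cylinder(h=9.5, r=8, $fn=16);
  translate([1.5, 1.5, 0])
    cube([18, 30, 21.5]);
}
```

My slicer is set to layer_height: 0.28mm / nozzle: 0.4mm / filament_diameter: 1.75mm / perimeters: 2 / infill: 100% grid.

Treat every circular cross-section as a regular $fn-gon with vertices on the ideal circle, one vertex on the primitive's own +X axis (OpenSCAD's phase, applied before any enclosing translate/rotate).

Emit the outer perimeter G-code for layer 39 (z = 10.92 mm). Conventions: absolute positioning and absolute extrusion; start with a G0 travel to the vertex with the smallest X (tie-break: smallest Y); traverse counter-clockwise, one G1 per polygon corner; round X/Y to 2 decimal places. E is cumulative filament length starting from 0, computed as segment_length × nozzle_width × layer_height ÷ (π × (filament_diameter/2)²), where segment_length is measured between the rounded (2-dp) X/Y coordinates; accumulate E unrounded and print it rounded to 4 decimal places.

G0 X1.50 Y1.50 Z10.92
G1 X19.50 Y1.50 E0.8382
G1 X19.50 Y31.50 E2.2351
G1 X1.50 Y31.50 E3.0732
G1 X1.50 Y1.50 E4.4702

At z = 10.92 mm: the cube is absent (z outside [0, 7.5]); the cylinder at (9.5, -1) does not reach this height (z outside [3, 8.5]); the cylinder at (3, 0) is absent (z outside [0.5, 10]); the cube at (1.5, 1.5) (footprint 18×30) is included at this height; Merging all regions: only the 18×30 cube at (1.5, 1.5) is present, so the union is just that shape — 1 connected region. The outline is a single polygon with 4 vertices. Extrusion per mm of travel: 0.4 × 0.28 / (π × 0.875²) = 0.046564. Accumulating E over each segment gives final E = 4.4702.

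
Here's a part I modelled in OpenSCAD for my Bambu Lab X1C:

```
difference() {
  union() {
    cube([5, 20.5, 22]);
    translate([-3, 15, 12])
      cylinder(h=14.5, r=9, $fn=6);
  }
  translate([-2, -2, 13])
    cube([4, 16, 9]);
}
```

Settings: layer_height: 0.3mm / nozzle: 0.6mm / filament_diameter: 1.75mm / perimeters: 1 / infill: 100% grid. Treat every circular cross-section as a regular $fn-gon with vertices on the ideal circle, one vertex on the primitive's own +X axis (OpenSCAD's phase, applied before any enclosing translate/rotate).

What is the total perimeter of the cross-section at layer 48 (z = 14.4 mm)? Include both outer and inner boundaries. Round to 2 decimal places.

86.15 mm

At z = 14.4 mm: the cube (footprint 5×20.5) is included at this height (perimeter 51.00 mm); the r=9 cylinder at (-3, 15) gives a regular 6-gon of circumradius 9 (constant along its height) (perimeter = 2·6·9.000·sin(180°/6) = 54.00 mm); Merging all regions: the regions partially overlap (shared area 51.76 mm²), so the edge portions inside another operand are dropped and the merged outline is re-measured after clipping — boundary = 72.57 mm; the 4×16 cube at (-2, -2) contributes its full rectangle (perimeter 40.00 mm); Taking the first minus the rest: starting from that combined region, the 4×16 cube at (-2, -2) partially overlaps it — only the 41.59 mm² overlap (of its 64.00 mm²) is removed, clipping the outline — boundary = 86.15 mm. Overall, the cross-section is a single solid region. Total boundary length (outer) = 86.15 mm.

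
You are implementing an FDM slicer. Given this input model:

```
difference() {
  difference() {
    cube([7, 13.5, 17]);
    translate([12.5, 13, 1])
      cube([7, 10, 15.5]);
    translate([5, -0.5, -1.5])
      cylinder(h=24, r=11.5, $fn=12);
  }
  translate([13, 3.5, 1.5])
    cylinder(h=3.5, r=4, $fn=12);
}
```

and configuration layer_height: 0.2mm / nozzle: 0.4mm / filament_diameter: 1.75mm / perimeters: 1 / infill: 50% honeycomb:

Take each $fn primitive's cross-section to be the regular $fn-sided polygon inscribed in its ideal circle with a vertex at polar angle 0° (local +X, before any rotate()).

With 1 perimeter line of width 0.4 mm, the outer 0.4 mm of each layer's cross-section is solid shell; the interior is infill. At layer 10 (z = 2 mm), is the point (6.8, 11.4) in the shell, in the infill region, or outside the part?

shell

At z = 2 mm: the cube is present — its section is the full 7×13.5 rectangle; the 7×10 cube at (12.5, 13) contributes its full rectangle; the r=11.5 cylinder at (5, -0.5) gives a regular 12-gon of circumradius 11.5 (constant along its height); Taking the first minus the rest: starting from the 7×13.5 cube, the 7×10 cube at (12.5, 13) misses the remaining region (no effect); the r=11.5 cylinder at (5, -0.5) partially overlaps it — only the 73.11 mm² overlap (of its 396.75 mm²) is removed, clipping the outline — 1 connected region; the r=4 cylinder at (13, 3.5) contributes a regular 12-gon of circumradius 4; Subtracting the remaining from the first: starting from that combined region, the r=4 cylinder at (13, 3.5) misses the remaining region (no effect) — 1 connected region. Overall, the cross-section is a single solid region. The nearest boundary edge runs (7.00, 13.50)→(7.00, 10.46); distance from the point to it = 0.20 mm. The point is inside the cross-section, 0.20 mm from the nearest boundary — within the 0.4 mm shell band (1 × 0.4).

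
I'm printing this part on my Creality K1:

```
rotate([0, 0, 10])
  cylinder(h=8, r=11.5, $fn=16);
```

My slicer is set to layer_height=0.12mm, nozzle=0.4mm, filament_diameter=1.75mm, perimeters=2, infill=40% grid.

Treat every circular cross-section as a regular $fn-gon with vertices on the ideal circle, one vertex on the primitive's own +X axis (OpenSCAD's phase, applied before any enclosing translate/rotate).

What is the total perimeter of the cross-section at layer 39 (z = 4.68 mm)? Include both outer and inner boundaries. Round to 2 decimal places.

71.79 mm

At z = 4.68 mm: the r=11.5 cylinder gives a regular 16-gon of circumradius 11.5 (constant along its height) (perimeter = 2·16·11.500·sin(180°/16) = 71.79 mm); (whole slice rotated 10° about Z — lengths, areas and connectivity unchanged). Overall, the cross-section is a single solid region. Total boundary length (outer) = 71.79 mm.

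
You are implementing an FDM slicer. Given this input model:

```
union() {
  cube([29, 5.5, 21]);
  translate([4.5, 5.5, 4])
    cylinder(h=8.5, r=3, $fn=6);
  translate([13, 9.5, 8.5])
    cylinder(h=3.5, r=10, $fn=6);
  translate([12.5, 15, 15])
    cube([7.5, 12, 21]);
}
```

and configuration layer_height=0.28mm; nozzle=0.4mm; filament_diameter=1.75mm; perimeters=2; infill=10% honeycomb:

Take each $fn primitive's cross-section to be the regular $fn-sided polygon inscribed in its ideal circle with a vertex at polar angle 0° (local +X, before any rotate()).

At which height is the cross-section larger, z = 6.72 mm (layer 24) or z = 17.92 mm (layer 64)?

Layer 24 (z = 6.72): the cube is present — its section is the full 29×5.5 rectangle (area 159.50 mm²); the cylinder at (4.5, 5.5): section is a regular 6-gon, circumradius r=3 (area = (6/2)·3.000²·sin(360°/6) = 23.38 mm²); the cylinder at (13, 9.5) is absent (z outside [8.5, 12]); the cube at (12.5, 15) does not reach this height (z outside [15, 36]); Taking the union: the regions partially overlap — summed areas 182.88 mm² minus the doubly-counted overlap 11.69 mm² gives 171.19 mm² — area = 171.19 mm². So its area = 171.19 mm². Layer 64 (z = 17.92): the cube (footprint 29×5.5) is included at this height (area 159.50 mm²); the cylinder at (4.5, 5.5) is absent (z outside [4, 12.5]); the cylinder at (13, 9.5) is absent (z outside [8.5, 12]); the 7.5×12 cube at (12.5, 15) contributes its full rectangle (area 90.00 mm²); Taking the union: the 2 present regions are separate (no shared area or edge), so areas and boundary lengths simply add and each stays a separate island — area = 249.50 mm². So its area = 249.50 mm². Layer 64 is larger (249.50 vs 171.19 mm²).

layer 64 (z = 17.92 mm)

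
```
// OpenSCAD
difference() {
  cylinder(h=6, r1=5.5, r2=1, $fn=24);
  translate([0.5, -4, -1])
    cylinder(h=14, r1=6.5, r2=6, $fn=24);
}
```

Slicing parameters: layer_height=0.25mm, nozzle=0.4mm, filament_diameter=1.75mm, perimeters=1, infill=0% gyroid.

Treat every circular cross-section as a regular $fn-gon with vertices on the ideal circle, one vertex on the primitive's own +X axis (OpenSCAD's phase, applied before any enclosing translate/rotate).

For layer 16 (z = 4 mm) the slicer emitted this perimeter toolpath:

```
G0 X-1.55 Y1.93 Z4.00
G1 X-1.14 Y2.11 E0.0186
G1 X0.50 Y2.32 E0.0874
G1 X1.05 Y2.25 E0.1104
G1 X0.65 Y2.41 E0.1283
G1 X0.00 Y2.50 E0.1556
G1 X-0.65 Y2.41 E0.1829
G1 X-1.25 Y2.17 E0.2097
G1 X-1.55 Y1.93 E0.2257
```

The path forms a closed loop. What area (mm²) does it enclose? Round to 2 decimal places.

Apply the shoelace formula to the sequence of (X, Y) vertices; enclosed area = 0.39 mm².

0.39 mm²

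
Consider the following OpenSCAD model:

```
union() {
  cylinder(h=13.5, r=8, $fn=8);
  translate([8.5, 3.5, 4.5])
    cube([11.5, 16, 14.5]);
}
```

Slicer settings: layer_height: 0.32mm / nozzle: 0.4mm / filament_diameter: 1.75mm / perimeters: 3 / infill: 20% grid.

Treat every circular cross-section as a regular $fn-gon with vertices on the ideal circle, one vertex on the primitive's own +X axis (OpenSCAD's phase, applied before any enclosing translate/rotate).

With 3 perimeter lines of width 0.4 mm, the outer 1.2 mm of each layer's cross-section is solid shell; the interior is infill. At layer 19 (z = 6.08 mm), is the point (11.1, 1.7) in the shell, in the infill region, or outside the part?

outside

At z = 6.08 mm: the r=8 cylinder gives a regular 8-gon of circumradius 8 (constant along its height); the cube at (8.5, 3.5) is present — its section is the full 11.5×16 rectangle; Combining (union): the 2 present regions are separate (no shared area or edge), so areas and boundary lengths simply add and each stays a separate island — 2 connected regions. Overall, the cross-section has 2 separate islands. The nearest boundary edge runs (20.00, 3.50)→(8.50, 3.50); distance from the point to it = 1.80 mm. The point is not inside any of the regions above, so it lies outside the cross-section (1.80 mm from the nearest boundary).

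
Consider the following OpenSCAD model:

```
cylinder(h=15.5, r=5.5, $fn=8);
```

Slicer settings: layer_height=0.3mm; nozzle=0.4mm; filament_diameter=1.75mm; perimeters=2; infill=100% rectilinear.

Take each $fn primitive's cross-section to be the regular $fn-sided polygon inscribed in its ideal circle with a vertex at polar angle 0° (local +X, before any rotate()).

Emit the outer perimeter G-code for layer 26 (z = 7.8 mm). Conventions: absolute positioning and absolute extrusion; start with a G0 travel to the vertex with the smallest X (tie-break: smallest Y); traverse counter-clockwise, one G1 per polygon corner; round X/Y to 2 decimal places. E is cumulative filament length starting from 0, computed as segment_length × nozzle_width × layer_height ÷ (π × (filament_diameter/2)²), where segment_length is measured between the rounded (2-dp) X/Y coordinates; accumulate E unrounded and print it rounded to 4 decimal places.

At z = 7.8 mm: the r=5.5 cylinder gives a regular 8-gon of circumradius 5.5 (constant along its height). The outline is a single polygon with 8 vertices. Extrusion per mm of travel: 0.4 × 0.3 / (π × 0.875²) = 0.049890. Accumulating E over each segment gives final E = 1.6803.

G0 X-5.50 Y0.00 Z7.80
G1 X-3.89 Y-3.89 E0.2100
G1 X0.00 Y-5.50 E0.4201
G1 X3.89 Y-3.89 E0.6301
G1 X5.50 Y0.00 E0.8402
G1 X3.89 Y3.89 E1.0502
G1 X0.00 Y5.50 E1.2602
G1 X-3.89 Y3.89 E1.4703
G1 X-5.50 Y0.00 E1.6803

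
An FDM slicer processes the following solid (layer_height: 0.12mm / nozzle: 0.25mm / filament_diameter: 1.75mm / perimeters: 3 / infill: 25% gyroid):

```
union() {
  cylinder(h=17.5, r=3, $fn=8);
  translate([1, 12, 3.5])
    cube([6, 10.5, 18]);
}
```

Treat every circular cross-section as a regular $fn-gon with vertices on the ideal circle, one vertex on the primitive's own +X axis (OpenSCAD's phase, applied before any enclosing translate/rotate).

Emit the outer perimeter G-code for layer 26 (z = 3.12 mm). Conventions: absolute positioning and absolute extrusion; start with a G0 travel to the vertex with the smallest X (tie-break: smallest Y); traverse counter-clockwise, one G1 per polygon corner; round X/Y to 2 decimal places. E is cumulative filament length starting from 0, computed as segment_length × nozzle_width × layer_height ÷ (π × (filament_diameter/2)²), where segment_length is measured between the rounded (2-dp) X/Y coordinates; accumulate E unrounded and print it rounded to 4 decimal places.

At z = 3.12 mm: the r=3 cylinder contributes a regular 8-gon of circumradius 3; the cube at (1, 12) is not intersected at this z (z outside [3.5, 21.5]); Merging all regions: only the r=3 cylinder is present, so the union is just that shape — 1 connected region. The outline is a single polygon with 8 vertices. Extrusion per mm of travel: 0.25 × 0.12 / (π × 0.875²) = 0.012473. Accumulating E over each segment gives final E = 0.2290.

G0 X-3.00 Y0.00 Z3.12
G1 X-2.12 Y-2.12 E0.0286
G1 X0.00 Y-3.00 E0.0573
G1 X2.12 Y-2.12 E0.0859
G1 X3.00 Y0.00 E0.1145
G1 X2.12 Y2.12 E0.1431
G1 X0.00 Y3.00 E0.1718
G1 X-2.12 Y2.12 E0.2004
G1 X-3.00 Y0.00 E0.2290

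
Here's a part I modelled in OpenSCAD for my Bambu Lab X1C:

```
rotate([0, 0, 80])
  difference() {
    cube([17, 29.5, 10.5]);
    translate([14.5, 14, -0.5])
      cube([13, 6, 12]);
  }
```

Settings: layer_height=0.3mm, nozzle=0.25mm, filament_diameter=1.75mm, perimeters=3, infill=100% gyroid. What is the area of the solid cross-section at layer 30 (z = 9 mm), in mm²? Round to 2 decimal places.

At z = 9 mm: the cube (footprint 17×29.5) is included at this height (area 501.50 mm²); the cube at (14.5, 14) is present — its section is the full 13×6 rectangle (area 78.00 mm²); Subtracting the remaining from the first: starting from the 17×29.5 cube (501.50 mm²), the 13×6 cube at (14.5, 14) partially overlaps it — only the 15.00 mm² overlap (of its 78.00 mm²) is removed, clipping the outline — area = 486.50 mm²; (rotated 80° about Z; rotation is an isometry so areas/perimeters/island counts are preserved). Overall, the cross-section is a single solid region. Net area = 486.50 mm².

486.50 mm²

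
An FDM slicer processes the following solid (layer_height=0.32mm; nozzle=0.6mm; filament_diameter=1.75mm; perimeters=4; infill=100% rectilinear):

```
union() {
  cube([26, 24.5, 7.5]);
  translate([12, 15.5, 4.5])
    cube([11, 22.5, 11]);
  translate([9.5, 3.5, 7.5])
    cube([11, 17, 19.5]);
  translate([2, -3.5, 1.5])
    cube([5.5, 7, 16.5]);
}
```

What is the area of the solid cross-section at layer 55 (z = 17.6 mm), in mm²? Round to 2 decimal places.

At z = 17.6 mm: the cube does not reach this height (z outside [0, 7.5]); the cube at (12, 15.5) is absent (z outside [4.5, 15.5]); the cube at (9.5, 3.5) is present — its section is the full 11×17 rectangle (area 187.00 mm²); the 5.5×7 cube at (2, -3.5) contributes its full rectangle (area 38.50 mm²); Merging all regions: the 2 present regions are separate (no shared area or edge), so areas and boundary lengths simply add and each stays a separate island — area = 225.50 mm². Overall, the cross-section has 2 separate islands. Net area = 225.50 mm².

225.50 mm²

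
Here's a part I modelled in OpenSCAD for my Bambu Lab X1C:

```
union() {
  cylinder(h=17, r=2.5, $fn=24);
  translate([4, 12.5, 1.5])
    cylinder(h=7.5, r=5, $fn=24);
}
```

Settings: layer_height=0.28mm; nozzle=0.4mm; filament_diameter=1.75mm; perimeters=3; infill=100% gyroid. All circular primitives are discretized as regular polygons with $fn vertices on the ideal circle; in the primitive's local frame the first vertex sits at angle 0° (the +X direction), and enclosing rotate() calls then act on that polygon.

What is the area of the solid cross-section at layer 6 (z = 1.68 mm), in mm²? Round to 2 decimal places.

At z = 1.68 mm: the r=2.5 cylinder contributes a regular 24-gon of circumradius 2.5 (area = (24/2)·2.500²·sin(360°/24) = 19.41 mm²); the cylinder at (4, 12.5): section is a regular 24-gon, circumradius r=5 (area = (24/2)·5.000²·sin(360°/24) = 77.65 mm²); Taking the union: the 2 present regions are separate (no shared area or edge), so areas and boundary lengths simply add and each stays a separate island — area = 97.06 mm². Overall, the cross-section has 2 separate islands. Net area = 97.06 mm².

97.06 mm²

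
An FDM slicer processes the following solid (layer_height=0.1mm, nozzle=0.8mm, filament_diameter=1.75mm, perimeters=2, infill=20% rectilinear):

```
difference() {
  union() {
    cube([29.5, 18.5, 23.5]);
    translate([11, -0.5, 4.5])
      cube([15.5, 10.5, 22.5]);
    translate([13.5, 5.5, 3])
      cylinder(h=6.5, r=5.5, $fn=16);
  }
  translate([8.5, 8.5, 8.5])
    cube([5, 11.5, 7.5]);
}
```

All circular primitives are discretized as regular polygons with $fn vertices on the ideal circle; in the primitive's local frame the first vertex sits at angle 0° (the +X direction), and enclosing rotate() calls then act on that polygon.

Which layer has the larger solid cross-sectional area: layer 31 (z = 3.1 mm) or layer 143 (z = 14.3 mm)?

Layer 31 (z = 3.1): the cube (footprint 29.5×18.5) is included at this height (area 545.75 mm²); the cube at (11, -0.5) does not reach this height (z outside [4.5, 27]); the r=5.5 cylinder at (13.5, 5.5) gives a regular 16-gon of circumradius 5.5 (constant along its height) (area = (16/2)·5.500²·sin(360°/16) = 92.61 mm²); Taking the union: the r=5.5 cylinder at (13.5, 5.5) lies entirely inside the 29.5×18.5 cube, so the union is just the 29.5×18.5 cube — area = 545.75 mm²; the cube at (8.5, 8.5) does not reach this height (z outside [8.5, 16]); After the difference (first − rest): none of the subtracted shapes is present at this height, so that combined region is unchanged — area = 545.75 mm². So its area = 545.75 mm². Layer 143 (z = 14.3): the cube (footprint 29.5×18.5) is included at this height (area 545.75 mm²); the cube at (11, -0.5) (footprint 15.5×10.5) is included at this height (area 162.75 mm²); the cylinder at (13.5, 5.5) is absent (z outside [3, 9.5]); Merging all regions: the regions partially overlap — summed areas 708.50 mm² minus the doubly-counted overlap 155.00 mm² gives 553.50 mm² — area = 553.50 mm²; the 5×11.5 cube at (8.5, 8.5) contributes its full rectangle (area 57.50 mm²); Subtracting the remaining from the first: starting from the result so far (553.50 mm²), the 5×11.5 cube at (8.5, 8.5) partially overlaps it — only the 50.00 mm² overlap (of its 57.50 mm²) is removed, clipping the outline — area = 503.50 mm². So its area = 503.50 mm². Layer 31 is larger (545.75 vs 503.50 mm²).

layer 31 (z = 3.1 mm)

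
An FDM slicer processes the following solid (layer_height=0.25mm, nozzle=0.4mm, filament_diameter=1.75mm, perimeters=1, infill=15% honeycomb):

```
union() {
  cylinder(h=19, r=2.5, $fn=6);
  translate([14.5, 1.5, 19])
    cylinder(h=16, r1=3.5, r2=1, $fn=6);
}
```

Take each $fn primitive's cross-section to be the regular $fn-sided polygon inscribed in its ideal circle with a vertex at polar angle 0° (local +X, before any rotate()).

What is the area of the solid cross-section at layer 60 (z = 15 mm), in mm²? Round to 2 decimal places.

At z = 15 mm: the r=2.5 cylinder contributes a regular 6-gon of circumradius 2.5 (area = (6/2)·2.500²·sin(360°/6) = 16.24 mm²); the cone at (14.5, 1.5) is not intersected at this z (z outside [19, 35]); Combining (union): only the r=2.5 cylinder is present, so the union is just that shape — area = 16.24 mm². Overall, the cross-section is a single solid region. Net area = 16.24 mm².

16.24 mm²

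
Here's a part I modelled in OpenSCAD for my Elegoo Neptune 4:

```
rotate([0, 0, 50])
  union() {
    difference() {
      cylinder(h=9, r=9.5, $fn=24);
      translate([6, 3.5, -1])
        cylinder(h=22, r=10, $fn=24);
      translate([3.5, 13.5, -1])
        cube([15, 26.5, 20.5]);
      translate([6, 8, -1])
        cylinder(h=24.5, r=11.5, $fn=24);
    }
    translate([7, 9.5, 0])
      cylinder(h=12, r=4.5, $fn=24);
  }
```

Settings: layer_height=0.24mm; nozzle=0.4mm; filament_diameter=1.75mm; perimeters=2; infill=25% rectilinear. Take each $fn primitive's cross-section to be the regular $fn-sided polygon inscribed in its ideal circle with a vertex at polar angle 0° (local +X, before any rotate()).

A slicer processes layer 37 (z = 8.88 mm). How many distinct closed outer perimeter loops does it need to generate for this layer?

2

At z = 8.88 mm: the cylinder: section is a regular 24-gon, circumradius r=9.5; the r=10 cylinder at (6, 3.5) contributes a regular 24-gon of circumradius 10; the 15×26.5 cube at (3.5, 13.5) contributes its full rectangle; the r=11.5 cylinder at (6, 8) contributes a regular 24-gon of circumradius 11.5; Taking the first minus the rest: starting from the r=9.5 cylinder, the r=10 cylinder at (6, 3.5) partially overlaps it — only the 163.33 mm² overlap (of its 310.58 mm²) is removed, clipping the outline; the 15×26.5 cube at (3.5, 13.5) misses the remaining region (no effect); the r=11.5 cylinder at (6, 8) partially overlaps it — only the 8.79 mm² overlap (of its 410.75 mm²) is removed, clipping the outline — 1 connected region; the r=4.5 cylinder at (7, 9.5) gives a regular 24-gon of circumradius 4.5 (constant along its height); Combining (union): the 2 present regions are separate (no shared area or edge), so areas and boundary lengths simply add and each stays a separate island — 2 connected regions; (whole slice rotated 50° about Z — lengths, areas and connectivity unchanged). The result has 2 disconnected regions.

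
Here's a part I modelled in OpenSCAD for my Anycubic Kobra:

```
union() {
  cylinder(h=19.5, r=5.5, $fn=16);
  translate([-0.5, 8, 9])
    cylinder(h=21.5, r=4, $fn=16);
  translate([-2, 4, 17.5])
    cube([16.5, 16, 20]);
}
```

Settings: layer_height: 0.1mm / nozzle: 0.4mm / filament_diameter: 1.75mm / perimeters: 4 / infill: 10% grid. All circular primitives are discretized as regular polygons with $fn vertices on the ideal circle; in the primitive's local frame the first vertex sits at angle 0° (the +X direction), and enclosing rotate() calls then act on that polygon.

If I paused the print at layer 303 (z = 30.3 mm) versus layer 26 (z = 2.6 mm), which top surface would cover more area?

Layer 303 (z = 30.3): the cylinder does not reach this height (z outside [0, 19.5]); the cylinder at (-0.5, 8): section is a regular 16-gon, circumradius r=4 (area = (16/2)·4.000²·sin(360°/16) = 48.98 mm²); the 16.5×16 cube at (-2, 4) contributes its full rectangle (area 264.00 mm²); Merging all regions: the regions partially overlap — summed areas 312.98 mm² minus the doubly-counted overlap 36.04 mm² gives 276.94 mm² — area = 276.94 mm². So its area = 276.94 mm². Layer 26 (z = 2.6): the r=5.5 cylinder gives a regular 16-gon of circumradius 5.5 (constant along its height) (area = (16/2)·5.500²·sin(360°/16) = 92.61 mm²); the cylinder at (-0.5, 8) is absent (z outside [9, 30.5]); the cube at (-2, 4) is not intersected at this z (z outside [17.5, 37.5]); Taking the union: only the r=5.5 cylinder is present, so the union is just that shape — area = 92.61 mm². So its area = 92.61 mm². Layer 303 is larger (276.94 vs 92.61 mm²).

layer 303 (z = 30.3 mm)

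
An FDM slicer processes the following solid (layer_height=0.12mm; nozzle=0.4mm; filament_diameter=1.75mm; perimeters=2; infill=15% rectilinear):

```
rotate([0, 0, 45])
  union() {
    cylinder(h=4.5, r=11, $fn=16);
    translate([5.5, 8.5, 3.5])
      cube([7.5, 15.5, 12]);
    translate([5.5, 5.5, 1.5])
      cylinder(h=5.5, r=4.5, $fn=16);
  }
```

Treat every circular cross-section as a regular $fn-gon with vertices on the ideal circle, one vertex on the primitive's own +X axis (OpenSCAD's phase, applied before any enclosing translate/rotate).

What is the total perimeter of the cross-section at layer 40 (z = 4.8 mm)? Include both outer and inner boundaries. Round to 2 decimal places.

65.56 mm

At z = 4.8 mm: the cylinder is not intersected at this z (z outside [0, 4.5]); the cube at (5.5, 8.5) (footprint 7.5×15.5) is included at this height (perimeter 46.00 mm); the cylinder at (5.5, 5.5): section is a regular 16-gon, circumradius r=4.5 (perimeter = 2·16·4.500·sin(180°/16) = 28.09 mm); Taking the union: the regions partially overlap (shared area 3.28 mm²), so the edge portions inside another operand are dropped and the merged outline is re-measured after clipping — boundary = 65.56 mm; (whole slice rotated 45° about Z — lengths, areas and connectivity unchanged). Overall, the cross-section is a single solid region. Total boundary length (outer) = 65.56 mm.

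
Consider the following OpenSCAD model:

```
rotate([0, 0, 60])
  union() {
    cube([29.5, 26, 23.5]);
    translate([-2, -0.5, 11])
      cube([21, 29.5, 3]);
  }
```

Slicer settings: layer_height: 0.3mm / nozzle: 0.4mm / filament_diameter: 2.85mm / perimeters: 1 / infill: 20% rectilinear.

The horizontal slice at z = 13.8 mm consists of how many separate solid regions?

1

At z = 13.8 mm: the 29.5×26 cube contributes its full rectangle; the 21×29.5 cube at (-2, -0.5) contributes its full rectangle; Merging all regions: the regions partially overlap (shared area 494.00 mm²), so overlapping operands fuse into one piece — 1 connected region; (whole slice rotated 60° about Z — lengths, areas and connectivity unchanged). The result has 1 disconnected region.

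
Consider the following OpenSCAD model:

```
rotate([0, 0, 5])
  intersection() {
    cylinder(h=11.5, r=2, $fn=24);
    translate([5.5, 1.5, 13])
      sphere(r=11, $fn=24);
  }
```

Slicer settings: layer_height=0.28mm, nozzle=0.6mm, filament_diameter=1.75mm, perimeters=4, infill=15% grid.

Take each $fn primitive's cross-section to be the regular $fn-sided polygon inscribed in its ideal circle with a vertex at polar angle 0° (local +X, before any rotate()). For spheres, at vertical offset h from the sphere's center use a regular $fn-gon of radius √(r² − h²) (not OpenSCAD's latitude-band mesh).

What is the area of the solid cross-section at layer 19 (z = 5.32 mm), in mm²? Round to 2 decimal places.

At z = 5.32 mm: the cylinder: section is a regular 24-gon, circumradius r=2 (area = (24/2)·2.000²·sin(360°/24) = 12.42 mm²); the sphere at (5.5, 1.5): section is a regular 24-gon, circumradius = √(r²−h²) = √(11²−7.68²) = 7.875 (area = (24/2)·7.875²·sin(360°/24) = 192.62 mm²); After intersecting: the r=2 cylinder lies inside the r=11 sphere at (5.5, 1.5), so it is kept whole — area = 12.42 mm²; (whole slice rotated 5° about Z — lengths, areas and connectivity unchanged). Overall, the cross-section is a single solid region. Net area = 12.42 mm².

12.42 mm²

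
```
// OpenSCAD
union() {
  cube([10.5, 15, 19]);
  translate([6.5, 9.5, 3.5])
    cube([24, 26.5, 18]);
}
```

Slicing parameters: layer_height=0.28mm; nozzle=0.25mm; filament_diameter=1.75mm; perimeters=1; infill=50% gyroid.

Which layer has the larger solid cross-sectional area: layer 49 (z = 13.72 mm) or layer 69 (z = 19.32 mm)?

Layer 49 (z = 13.72): the cube (footprint 10.5×15) is included at this height (area 157.50 mm²); the cube at (6.5, 9.5) (footprint 24×26.5) is included at this height (area 636.00 mm²); Taking the union: the regions partially overlap — summed areas 793.50 mm² minus the doubly-counted overlap 22.00 mm² gives 771.50 mm² — area = 771.50 mm². So its area = 771.50 mm². Layer 69 (z = 19.32): the cube is absent (z outside [0, 19]); the cube at (6.5, 9.5) is present — its section is the full 24×26.5 rectangle (area 636.00 mm²); Merging all regions: only the 24×26.5 cube at (6.5, 9.5) is present, so the union is just that shape — area = 636.00 mm². So its area = 636.00 mm². Layer 49 is larger (771.50 vs 636.00 mm²).

layer 49 (z = 13.72 mm)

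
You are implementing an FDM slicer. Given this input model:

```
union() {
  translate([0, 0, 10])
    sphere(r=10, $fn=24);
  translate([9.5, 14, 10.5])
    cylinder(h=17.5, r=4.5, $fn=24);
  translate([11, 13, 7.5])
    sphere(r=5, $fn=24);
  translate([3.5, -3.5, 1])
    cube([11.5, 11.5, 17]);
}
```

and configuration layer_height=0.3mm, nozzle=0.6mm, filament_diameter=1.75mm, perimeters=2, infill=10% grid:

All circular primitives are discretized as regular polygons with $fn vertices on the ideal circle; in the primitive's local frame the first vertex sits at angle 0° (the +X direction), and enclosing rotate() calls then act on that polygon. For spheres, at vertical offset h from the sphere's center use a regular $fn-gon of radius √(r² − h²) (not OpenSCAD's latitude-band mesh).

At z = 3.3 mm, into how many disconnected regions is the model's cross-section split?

At z = 3.3 mm: the r=10 sphere slices to a regular 24-gon of circumradius 7.424 (√(r²−h²) with h=6.7 from center); the cylinder at (9.5, 14) does not reach this height (z outside [10.5, 28]); the r=5 sphere at (11, 13) contributes a regular 24-gon of circumradius √(5²−4.2²) = 2.713; the cube at (3.5, -3.5) (footprint 11.5×11.5) is included at this height; Merging all regions: the regions partially overlap (shared area 30.54 mm²), so overlapping operands fuse into one piece — 2 connected regions. The result has 2 disconnected regions.

2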